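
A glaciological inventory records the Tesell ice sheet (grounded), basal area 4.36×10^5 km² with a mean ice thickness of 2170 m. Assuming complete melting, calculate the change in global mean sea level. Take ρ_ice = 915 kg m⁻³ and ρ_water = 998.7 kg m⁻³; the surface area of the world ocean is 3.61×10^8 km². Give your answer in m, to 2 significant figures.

≈ 2.4 m

Tesell: ice volume = 4.36×10^5 km² × 2170 m = 9.461×10^5 km³; 9.461×10^5 × (915/998.7) = 8.668×10^5 km³ of water.
Spread over 3.61×10^14 m² of ocean, Δh = 8.668×10^14 / 3.61×10^14 = 2.40 m.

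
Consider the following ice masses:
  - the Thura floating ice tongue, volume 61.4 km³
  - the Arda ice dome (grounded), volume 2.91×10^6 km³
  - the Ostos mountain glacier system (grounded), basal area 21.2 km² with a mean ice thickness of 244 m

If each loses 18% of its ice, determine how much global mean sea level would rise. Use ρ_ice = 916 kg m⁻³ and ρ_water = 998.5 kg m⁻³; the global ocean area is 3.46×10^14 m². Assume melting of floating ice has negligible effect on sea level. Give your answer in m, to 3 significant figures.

≈ 1.39 m

The Thura floating ice tongue is floating and already displaces its own weight of water, so its melt adds essentially nothing to sea level.
Arda: 0.18 × 2.91×10^6 km³ × (916/998.5) = 4.805×10^5 km³ of water.
Ostos: ice volume = 21.2 km² × 244 m = 5.173 km³; 0.18 × 5.173 × (916/998.5) = 0.8542 km³ of water.
Total added water ≈ 4.805×10^14 m³ over 3.46×10^14 m² → Δh = 1.39 m.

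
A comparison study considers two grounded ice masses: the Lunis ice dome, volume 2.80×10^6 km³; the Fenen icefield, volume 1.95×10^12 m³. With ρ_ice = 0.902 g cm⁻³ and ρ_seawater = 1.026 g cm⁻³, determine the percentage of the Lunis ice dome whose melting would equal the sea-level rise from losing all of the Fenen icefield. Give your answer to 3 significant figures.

≈ 0.0696 %

Equal sea-level rise means equal mass of meltwater, i.e. equal mass of ice lost.
Ice mass of Fenen: 1.759×10^15 kg; ice mass of Lunis: 2.526×10^18 kg.
Fraction required = 1.759×10^15 / 2.526×10^18 = 6.96×10^-4 → 0.0696 %.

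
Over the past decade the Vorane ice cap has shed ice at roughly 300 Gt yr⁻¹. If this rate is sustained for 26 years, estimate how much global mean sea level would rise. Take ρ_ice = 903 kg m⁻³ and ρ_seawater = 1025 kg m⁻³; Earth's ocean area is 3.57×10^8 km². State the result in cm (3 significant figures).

Total mass lost = 300 Gt/yr × 26 yr = 7800 Gt = 7.800×10^15 kg.
ρ_w = 1025 kg m⁻³, so water volume = 7.800×10^15 / 1025 = 7.610×10^12 m³.
Δh = 7.610×10^12 / 3.57×10^14 = 0.0213 m = 2.13 cm.

≈ 2.13 cm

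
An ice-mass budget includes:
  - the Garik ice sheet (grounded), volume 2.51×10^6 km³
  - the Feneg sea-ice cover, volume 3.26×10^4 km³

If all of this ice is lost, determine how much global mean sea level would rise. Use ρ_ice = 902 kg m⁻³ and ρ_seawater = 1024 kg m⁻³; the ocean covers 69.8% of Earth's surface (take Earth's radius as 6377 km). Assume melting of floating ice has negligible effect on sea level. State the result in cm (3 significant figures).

Garik: 2.51×10^6 km³ × (902/1024) = 2.211×10^6 km³ of water.
The Feneg sea-ice cover is floating and already displaces its own weight of water, so its melt adds essentially nothing to sea level.
Total added water ≈ 2.211×10^15 m³ over 3.57×10^14 m² → Δh = 6.20 m = 620 cm.

≈ 620 cm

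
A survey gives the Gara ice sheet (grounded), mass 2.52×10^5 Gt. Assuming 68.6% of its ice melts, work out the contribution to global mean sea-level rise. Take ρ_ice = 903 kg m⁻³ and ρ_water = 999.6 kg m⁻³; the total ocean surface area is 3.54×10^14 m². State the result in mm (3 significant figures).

Gara: 0.686 × 2.52×10^5 Gt = 1.729×10^17 kg; dividing by ρ_w = 999.6 kg m⁻³ gives 1.729×10^14 m³ of water.
Spread over 3.54×10^14 m² of ocean, Δh = 1.729×10^14 / 3.54×10^14 = 0.489 m = 489 mm.

≈ 489 mm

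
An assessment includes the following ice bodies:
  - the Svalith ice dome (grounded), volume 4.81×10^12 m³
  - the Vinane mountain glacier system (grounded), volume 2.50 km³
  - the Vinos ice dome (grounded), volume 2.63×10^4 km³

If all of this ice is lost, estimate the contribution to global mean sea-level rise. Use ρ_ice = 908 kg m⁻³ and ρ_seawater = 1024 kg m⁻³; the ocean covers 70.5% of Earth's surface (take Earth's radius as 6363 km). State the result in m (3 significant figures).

Svalith: 4.81×10^12 m³ × (908/1024) = 4.265×10^12 m³ of water.
Vinane: 2.50 km³ × (908/1024) = 2.217 km³ of water.
Vinos: 2.63×10^4 km³ × (908/1024) = 2.332×10^4 km³ of water.
Total added water ≈ 2.759×10^13 m³ over 3.59×10^14 m² → Δh = 0.0769 m.

≈ 0.0769 m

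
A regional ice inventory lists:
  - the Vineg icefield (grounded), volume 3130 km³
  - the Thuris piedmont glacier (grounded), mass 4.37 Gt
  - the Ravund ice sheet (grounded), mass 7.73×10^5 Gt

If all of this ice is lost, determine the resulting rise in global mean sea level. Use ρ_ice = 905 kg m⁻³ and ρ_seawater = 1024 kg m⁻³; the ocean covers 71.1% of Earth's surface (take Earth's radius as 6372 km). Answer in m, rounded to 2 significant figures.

≈ 2.1 m

Vineg: 3130 km³ × (905/1024) = 2766 km³ of water.
Thuris: 4.37 Gt = 4.370×10^12 kg; dividing by ρ_w = 1024 kg m⁻³ gives 4.268×10^9 m³ of water.
Ravund: 7.73×10^5 Gt = 7.730×10^17 kg; dividing by ρ_w = 1024 kg m⁻³ gives 7.549×10^14 m³ of water.
Total added water ≈ 7.577×10^14 m³ over 3.63×10^14 m² → Δh = 2.09 m.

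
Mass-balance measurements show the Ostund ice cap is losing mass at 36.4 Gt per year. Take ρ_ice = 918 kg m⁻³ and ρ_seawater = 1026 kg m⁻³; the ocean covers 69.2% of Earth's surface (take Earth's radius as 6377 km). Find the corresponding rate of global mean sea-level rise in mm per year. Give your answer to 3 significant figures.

ρ_w = 1026 kg m⁻³. Annual water volume added = 36.4 Gt / ρ_w = 3.640×10^13 kg / 1026 kg m⁻³ = 3.548×10^10 m³.
Δh per year = 3.548×10^10 / 3.54×10^14 = 1.00×10^-4 m = 0.100 mm.

≈ 0.100 mm/yr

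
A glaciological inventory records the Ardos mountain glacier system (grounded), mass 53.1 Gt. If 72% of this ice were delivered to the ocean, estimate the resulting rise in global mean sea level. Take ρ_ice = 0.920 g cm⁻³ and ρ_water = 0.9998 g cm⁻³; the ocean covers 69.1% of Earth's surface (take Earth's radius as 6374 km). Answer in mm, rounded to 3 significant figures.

≈ 0.108 mm

Ardos: 0.72 × 53.1 Gt = 3.823×10^13 kg; dividing by ρ_w = 0.9998 g cm⁻³ = 999.8 kg m⁻³ gives 3.824×10^10 m³ of water.
Spread over 3.53×10^14 m² of ocean, Δh = 3.824×10^10 / 3.53×10^14 = 1.08×10^-4 m = 0.108 mm.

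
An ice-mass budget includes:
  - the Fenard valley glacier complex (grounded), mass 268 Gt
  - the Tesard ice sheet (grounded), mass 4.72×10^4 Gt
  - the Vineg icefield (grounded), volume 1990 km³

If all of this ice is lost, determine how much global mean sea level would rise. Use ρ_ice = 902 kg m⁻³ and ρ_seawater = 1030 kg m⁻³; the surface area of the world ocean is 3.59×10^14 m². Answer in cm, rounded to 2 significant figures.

≈ 13 cm

Fenard: 268 Gt = 2.680×10^14 kg; dividing by ρ_w = 1030 kg m⁻³ gives 2.602×10^11 m³ of water.
Tesard: 4.72×10^4 Gt = 4.720×10^16 kg; dividing by ρ_w = 1030 kg m⁻³ gives 4.583×10^13 m³ of water.
Vineg: 1990 km³ × (902/1030) = 1743 km³ of water.
Total added water ≈ 4.783×10^13 m³ over 3.59×10^14 m² → Δh = 0.133 m = 13 cm.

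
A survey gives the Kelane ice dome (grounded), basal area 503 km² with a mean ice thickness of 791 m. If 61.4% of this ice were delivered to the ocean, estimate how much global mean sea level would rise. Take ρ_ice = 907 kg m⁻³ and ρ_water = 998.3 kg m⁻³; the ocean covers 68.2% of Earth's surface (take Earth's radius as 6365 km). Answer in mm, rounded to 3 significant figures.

≈ 0.639 mm

Kelane: ice volume = 503 km² × 791 m = 397.9 km³; 0.614 × 397.9 × (907/998.3) = 222.0 km³ of water.
Spread over 3.47×10^14 m² of ocean, Δh = 2.220×10^11 / 3.47×10^14 = 6.39×10^-4 m = 0.639 mm.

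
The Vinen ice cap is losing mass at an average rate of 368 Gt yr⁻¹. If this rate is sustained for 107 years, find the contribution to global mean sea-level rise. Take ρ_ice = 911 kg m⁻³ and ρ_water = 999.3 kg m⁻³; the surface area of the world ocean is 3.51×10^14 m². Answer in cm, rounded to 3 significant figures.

Total mass lost = 368 Gt/yr × 107 yr = 3.938×10^4 Gt = 3.938×10^16 kg.
ρ_w = 999.3 kg m⁻³, so water volume = 3.938×10^16 / 999.3 = 3.940×10^13 m³.
Δh = 3.940×10^13 / 3.51×10^14 = 0.112 m = 11.2 cm.

≈ 11.2 cm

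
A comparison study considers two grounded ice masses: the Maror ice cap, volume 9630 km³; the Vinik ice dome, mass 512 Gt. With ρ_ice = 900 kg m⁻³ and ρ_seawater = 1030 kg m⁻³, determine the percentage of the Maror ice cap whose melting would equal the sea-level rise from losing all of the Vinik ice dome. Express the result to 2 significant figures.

Equal sea-level rise means equal mass of meltwater, i.e. equal mass of ice lost.
Ice mass of Vinik: 5.120×10^14 kg; ice mass of Maror: 8.667×10^15 kg.
Fraction required = 5.120×10^14 / 8.667×10^15 = 0.0591 → 5.9 %.

≈ 5.9 %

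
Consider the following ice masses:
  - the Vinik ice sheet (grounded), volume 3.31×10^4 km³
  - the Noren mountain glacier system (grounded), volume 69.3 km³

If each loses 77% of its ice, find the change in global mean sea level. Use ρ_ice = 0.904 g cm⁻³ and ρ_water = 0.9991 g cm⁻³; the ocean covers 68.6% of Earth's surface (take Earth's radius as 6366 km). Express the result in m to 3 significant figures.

Vinik: 0.77 × 3.31×10^4 km³ × (904/999.1) = 2.306×10^4 km³ of water.
Noren: 0.77 × 69.3 km³ × (904/999.1) = 48.28 km³ of water.
Total added water ≈ 2.311×10^13 m³ over 3.49×10^14 m² → Δh = 0.0661 m.

≈ 0.0661 m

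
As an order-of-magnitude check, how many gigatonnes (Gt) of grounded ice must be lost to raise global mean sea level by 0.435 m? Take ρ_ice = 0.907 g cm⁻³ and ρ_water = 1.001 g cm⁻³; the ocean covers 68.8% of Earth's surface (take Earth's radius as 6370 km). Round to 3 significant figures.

Required water volume = Δh × A = 0.435 m × 3.51×10^14 m² = 1.526×10^14 m³.
ρ_w = 1.001 g cm⁻³ = 1001 kg m⁻³, so the mass of water = 1.526×10^14 m³ × 1001 kg m⁻³ = 1.528×10^17 kg = 1.53×10^5 Gt (and the same mass of ice, by conservation).

≈ 1.53×10^5 Gt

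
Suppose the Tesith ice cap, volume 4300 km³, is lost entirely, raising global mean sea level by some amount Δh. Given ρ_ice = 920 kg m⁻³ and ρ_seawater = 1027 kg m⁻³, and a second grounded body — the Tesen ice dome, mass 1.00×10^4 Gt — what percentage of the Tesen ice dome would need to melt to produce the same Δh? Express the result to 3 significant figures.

≈ 39.6 %

Equal sea-level rise means equal mass of meltwater, i.e. equal mass of ice lost.
Ice mass of Tesith: 3.956×10^15 kg; ice mass of Tesen: 1.000×10^16 kg.
Fraction required = 3.956×10^15 / 1.000×10^16 = 0.396 → 39.6 %.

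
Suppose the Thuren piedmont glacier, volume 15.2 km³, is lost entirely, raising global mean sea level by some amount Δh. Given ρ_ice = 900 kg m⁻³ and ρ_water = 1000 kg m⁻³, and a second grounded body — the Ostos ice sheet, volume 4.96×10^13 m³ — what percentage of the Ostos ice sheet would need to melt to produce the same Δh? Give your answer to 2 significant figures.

Equal sea-level rise means equal mass of meltwater, i.e. equal mass of ice lost.
Ice mass of Thuren: 1.368×10^13 kg; ice mass of Ostos: 4.464×10^16 kg.
Fraction required = 1.368×10^13 / 4.464×10^16 = 3.06×10^-4 → 0.031 %.

≈ 0.031 %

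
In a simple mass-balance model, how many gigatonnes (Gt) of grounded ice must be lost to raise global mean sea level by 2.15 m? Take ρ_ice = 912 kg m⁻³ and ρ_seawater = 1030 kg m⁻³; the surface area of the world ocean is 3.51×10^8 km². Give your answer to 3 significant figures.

≈ 7.77×10^5 Gt

Required water volume = Δh × A = 2.15 m × 3.51×10^14 m² = 7.546×10^14 m³.
ρ_w = 1030 kg m⁻³, so the mass of water = 7.546×10^14 m³ × 1030 kg m⁻³ = 7.773×10^17 kg = 7.77×10^5 Gt (and the same mass of ice, by conservation).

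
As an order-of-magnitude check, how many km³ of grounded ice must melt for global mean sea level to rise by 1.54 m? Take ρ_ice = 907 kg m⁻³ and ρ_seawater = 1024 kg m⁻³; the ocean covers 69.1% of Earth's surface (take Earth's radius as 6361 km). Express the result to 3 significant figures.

≈ 6.11×10^5 km³

Required water volume = Δh × A = 1.54 m × 3.51×10^14 m² = 5.411×10^14 m³ = 5.411×10^5 km³.
Ice volume = water volume × ρ_w/ρ_ice = 5.411×10^5 × 1024/907 = 6.11×10^5 km³.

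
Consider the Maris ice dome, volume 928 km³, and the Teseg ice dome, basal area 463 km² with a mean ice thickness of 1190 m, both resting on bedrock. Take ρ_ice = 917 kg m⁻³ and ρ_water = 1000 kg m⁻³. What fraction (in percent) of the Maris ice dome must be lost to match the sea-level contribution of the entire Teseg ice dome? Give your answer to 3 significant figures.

≈ 59.4 %

Equal sea-level rise means equal mass of meltwater, i.e. equal mass of ice lost.
Ice mass of Teseg: 5.052×10^14 kg; ice mass of Maris: 8.510×10^14 kg.
Fraction required = 5.052×10^14 / 8.510×10^14 = 0.594 → 59.4 %.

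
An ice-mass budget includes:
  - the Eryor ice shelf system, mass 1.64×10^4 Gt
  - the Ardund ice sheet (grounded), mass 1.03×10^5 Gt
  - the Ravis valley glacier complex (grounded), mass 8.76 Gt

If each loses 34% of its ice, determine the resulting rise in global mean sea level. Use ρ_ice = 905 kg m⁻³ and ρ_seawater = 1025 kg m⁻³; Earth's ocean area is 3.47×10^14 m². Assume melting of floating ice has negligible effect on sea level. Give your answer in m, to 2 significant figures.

The Eryor ice shelf system is floating and already displaces its own weight of water, so its melt adds essentially nothing to sea level.
Ardund: 0.34 × 1.03×10^5 Gt = 3.502×10^16 kg; dividing by ρ_w = 1025 kg m⁻³ gives 3.417×10^13 m³ of water.
Ravis: 0.34 × 8.76 Gt = 2.978×10^12 kg; dividing by ρ_w = 1025 kg m⁻³ gives 2.906×10^9 m³ of water.
Total added water ≈ 3.417×10^13 m³ over 3.47×10^14 m² → Δh = 0.0985 m.

≈ 0.098 m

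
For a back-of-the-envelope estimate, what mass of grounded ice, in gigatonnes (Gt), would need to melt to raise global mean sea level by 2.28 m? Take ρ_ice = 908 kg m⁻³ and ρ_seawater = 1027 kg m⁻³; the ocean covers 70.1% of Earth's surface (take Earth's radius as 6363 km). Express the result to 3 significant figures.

Required water volume = Δh × A = 2.28 m × 3.57×10^14 m² = 8.132×10^14 m³.
ρ_w = 1027 kg m⁻³, so the mass of water = 8.132×10^14 m³ × 1027 kg m⁻³ = 8.351×10^17 kg = 8.35×10^5 Gt (and the same mass of ice, by conservation).

≈ 8.35×10^5 Gt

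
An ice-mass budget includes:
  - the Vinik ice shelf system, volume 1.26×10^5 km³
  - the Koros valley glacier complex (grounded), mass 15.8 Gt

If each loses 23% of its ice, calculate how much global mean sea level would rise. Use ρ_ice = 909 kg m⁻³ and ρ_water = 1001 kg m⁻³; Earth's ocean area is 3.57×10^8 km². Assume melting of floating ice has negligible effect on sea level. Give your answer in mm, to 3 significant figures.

≈ 0.0102 mm

The Vinik ice shelf system is floating and already displaces its own weight of water, so its melt adds essentially nothing to sea level.
Koros: 0.23 × 15.8 Gt = 3.634×10^12 kg; dividing by ρ_w = 1001 kg m⁻³ gives 3.630×10^9 m³ of water.
Total added water ≈ 3.630×10^9 m³ over 3.57×10^14 m² → Δh = 1.02×10^-5 m = 0.0102 mm.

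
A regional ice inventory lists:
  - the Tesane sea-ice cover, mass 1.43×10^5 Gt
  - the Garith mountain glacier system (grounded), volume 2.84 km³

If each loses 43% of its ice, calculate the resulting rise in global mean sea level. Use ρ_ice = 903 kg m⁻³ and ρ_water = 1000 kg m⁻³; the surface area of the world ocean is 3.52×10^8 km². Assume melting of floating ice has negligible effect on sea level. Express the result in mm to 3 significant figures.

≈ 3.13×10^-3 mm

The Tesane sea-ice cover is floating and already displaces its own weight of water, so its melt adds essentially nothing to sea level.
Garith: 0.43 × 2.84 km³ × (903/1000) = 1.103 km³ of water.
Total added water ≈ 1.103×10^9 m³ over 3.52×10^14 m² → Δh = 3.13×10^-6 m = 3.13×10^-3 mm.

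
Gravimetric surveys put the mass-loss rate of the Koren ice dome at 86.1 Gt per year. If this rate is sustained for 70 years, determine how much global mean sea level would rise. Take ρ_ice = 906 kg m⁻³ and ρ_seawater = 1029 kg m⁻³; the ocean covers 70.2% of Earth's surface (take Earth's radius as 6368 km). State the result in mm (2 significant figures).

≈ 16 mm

Total mass lost = 86.1 Gt/yr × 70 yr = 6027 Gt = 6.027×10^15 kg.
ρ_w = 1029 kg m⁻³, so water volume = 6.027×10^15 / 1029 = 5.857×10^12 m³.
Δh = 5.857×10^12 / 3.58×10^14 = 0.0164 m = 16 mm.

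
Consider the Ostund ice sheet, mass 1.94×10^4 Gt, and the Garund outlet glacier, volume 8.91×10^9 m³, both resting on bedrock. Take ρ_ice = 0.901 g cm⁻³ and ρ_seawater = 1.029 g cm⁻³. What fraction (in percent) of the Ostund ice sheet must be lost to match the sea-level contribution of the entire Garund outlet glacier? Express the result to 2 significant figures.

≈ 0.041 %

Equal sea-level rise means equal mass of meltwater, i.e. equal mass of ice lost.
Ice mass of Garund: 8.028×10^12 kg; ice mass of Ostund: 1.940×10^16 kg.
Fraction required = 8.028×10^12 / 1.940×10^16 = 4.14×10^-4 → 0.041 %.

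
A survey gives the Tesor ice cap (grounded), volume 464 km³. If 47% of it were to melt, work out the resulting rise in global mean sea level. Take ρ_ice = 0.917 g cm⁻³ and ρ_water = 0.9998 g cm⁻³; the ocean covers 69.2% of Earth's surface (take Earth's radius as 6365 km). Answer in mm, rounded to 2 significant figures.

Tesor: 0.47 × 464 km³ × (917/999.8) = 200.0 km³ of water.
Spread over 3.52×10^14 m² of ocean, Δh = 2.000×10^11 / 3.52×10^14 = 5.68×10^-4 m = 0.57 mm.

≈ 0.57 mm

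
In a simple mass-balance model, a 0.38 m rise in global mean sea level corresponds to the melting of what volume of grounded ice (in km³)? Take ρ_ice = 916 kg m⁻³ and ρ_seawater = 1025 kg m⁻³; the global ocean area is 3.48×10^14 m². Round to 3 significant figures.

Required water volume = Δh × A = 0.38 m × 3.48×10^14 m² = 1.322×10^14 m³ = 1.322×10^5 km³.
Ice volume = water volume × ρ_w/ρ_ice = 1.322×10^5 × 1025/916 = 1.48×10^5 km³.

≈ 1.48×10^5 km³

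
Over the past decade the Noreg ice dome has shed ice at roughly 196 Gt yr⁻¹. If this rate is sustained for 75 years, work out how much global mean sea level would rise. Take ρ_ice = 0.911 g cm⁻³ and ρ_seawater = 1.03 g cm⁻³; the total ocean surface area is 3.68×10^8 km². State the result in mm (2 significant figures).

≈ 39 mm

Total mass lost = 196 Gt/yr × 75 yr = 1.470×10^4 Gt = 1.470×10^16 kg.
ρ_w = 1.03 g cm⁻³ = 1030 kg m⁻³, so water volume = 1.470×10^16 / 1030 = 1.427×10^13 m³.
Δh = 1.427×10^13 / 3.68×10^14 = 0.0388 m = 39 mm.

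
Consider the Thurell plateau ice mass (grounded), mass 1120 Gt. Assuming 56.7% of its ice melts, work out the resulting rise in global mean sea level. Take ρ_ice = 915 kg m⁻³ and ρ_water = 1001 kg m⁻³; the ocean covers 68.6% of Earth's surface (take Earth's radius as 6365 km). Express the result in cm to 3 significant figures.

Thurell: 0.567 × 1120 Gt = 6.350×10^14 kg; dividing by ρ_w = 1001 kg m⁻³ gives 6.344×10^11 m³ of water.
Spread over 3.49×10^14 m² of ocean, Δh = 6.344×10^11 / 3.49×10^14 = 1.82×10^-3 m = 0.182 cm.

≈ 0.182 cm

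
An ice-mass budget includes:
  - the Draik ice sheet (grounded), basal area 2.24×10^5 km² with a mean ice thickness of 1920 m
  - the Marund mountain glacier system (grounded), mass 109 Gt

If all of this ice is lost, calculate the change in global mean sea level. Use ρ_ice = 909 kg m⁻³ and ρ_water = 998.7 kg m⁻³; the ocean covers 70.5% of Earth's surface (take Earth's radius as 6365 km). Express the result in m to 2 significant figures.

Draik: ice volume = 2.24×10^5 km² × 1920 m = 4.301×10^5 km³; 4.301×10^5 × (909/998.7) = 3.915×10^5 km³ of water.
Marund: 109 Gt = 1.090×10^14 kg; dividing by ρ_w = 998.7 kg m⁻³ gives 1.091×10^11 m³ of water.
Total added water ≈ 3.916×10^14 m³ over 3.59×10^14 m² → Δh = 1.09 m.

≈ 1.1 m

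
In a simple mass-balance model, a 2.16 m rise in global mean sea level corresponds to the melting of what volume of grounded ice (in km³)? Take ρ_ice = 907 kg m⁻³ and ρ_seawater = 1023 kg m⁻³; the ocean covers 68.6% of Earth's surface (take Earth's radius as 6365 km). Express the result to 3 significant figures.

Required water volume = Δh × A = 2.16 m × 3.49×10^14 m² = 7.544×10^14 m³ = 7.544×10^5 km³.
Ice volume = water volume × ρ_w/ρ_ice = 7.544×10^5 × 1023/907 = 8.51×10^5 km³.

≈ 8.51×10^5 km³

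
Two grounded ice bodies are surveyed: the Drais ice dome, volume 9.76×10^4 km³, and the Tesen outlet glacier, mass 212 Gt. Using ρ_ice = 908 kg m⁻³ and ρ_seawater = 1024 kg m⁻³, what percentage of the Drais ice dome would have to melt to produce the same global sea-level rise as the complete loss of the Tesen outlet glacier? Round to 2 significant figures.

Equal sea-level rise means equal mass of meltwater, i.e. equal mass of ice lost.
Ice mass of Tesen: 2.120×10^14 kg; ice mass of Drais: 8.862×10^16 kg.
Fraction required = 2.120×10^14 / 8.862×10^16 = 2.39×10^-3 → 0.24 %.

≈ 0.24 %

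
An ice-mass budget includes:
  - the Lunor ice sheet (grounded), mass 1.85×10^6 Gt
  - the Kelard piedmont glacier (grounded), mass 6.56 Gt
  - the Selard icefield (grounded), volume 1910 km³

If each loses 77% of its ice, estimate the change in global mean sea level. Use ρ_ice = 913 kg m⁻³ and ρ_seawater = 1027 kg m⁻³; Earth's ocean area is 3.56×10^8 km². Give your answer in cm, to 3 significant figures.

≈ 390 cm

Lunor: 0.77 × 1.85×10^6 Gt = 1.424×10^18 kg; dividing by ρ_w = 1027 kg m⁻³ gives 1.387×10^15 m³ of water.
Kelard: 0.77 × 6.56 Gt = 5.051×10^12 kg; dividing by ρ_w = 1027 kg m⁻³ gives 4.918×10^9 m³ of water.
Selard: 0.77 × 1910 km³ × (913/1027) = 1307 km³ of water.
Total added water ≈ 1.388×10^15 m³ over 3.56×10^14 m² → Δh = 3.90 m = 390 cm.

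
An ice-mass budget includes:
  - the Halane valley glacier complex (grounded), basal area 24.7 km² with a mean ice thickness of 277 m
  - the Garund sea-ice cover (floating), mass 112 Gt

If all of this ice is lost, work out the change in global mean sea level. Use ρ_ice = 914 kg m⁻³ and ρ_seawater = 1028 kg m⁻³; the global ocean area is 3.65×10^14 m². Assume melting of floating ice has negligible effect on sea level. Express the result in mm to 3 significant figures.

≈ 0.0167 mm

Halane: ice volume = 24.7 km² × 277 m = 6.842 km³; 6.842 × (914/1028) = 6.083 km³ of water.
The Garund sea-ice cover is floating and already displaces its own weight of water, so its melt adds essentially nothing to sea level.
Total added water ≈ 6.083×10^9 m³ over 3.65×10^14 m² → Δh = 1.67×10^-5 m = 0.0167 mm.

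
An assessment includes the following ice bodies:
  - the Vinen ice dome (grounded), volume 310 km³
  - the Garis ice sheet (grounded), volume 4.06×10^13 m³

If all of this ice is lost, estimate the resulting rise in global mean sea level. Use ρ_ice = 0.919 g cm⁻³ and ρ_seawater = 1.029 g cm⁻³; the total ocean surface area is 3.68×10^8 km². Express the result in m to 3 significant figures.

≈ 0.0993 m

Vinen: 310 km³ × (919/1029) = 276.9 km³ of water.
Garis: 4.06×10^13 m³ × (919/1029) = 3.626×10^13 m³ of water.
Total added water ≈ 3.654×10^13 m³ over 3.68×10^14 m² → Δh = 0.0993 m.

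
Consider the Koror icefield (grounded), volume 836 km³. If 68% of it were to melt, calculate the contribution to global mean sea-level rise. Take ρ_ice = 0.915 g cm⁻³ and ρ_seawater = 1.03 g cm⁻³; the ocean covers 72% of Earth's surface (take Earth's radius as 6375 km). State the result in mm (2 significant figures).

Koror: 0.68 × 836 km³ × (915/1030) = 505.0 km³ of water.
Spread over 3.68×10^14 m² of ocean, Δh = 5.050×10^11 / 3.68×10^14 = 1.37×10^-3 m = 1.4 mm.

≈ 1.4 mm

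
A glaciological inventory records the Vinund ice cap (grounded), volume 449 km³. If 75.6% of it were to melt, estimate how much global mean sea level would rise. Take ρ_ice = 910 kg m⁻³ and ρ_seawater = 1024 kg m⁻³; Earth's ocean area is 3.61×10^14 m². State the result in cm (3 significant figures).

Vinund: 0.756 × 449 km³ × (910/1024) = 301.7 km³ of water.
Spread over 3.61×10^14 m² of ocean, Δh = 3.017×10^11 / 3.61×10^14 = 8.36×10^-4 m = 0.0836 cm.

≈ 0.0836 cm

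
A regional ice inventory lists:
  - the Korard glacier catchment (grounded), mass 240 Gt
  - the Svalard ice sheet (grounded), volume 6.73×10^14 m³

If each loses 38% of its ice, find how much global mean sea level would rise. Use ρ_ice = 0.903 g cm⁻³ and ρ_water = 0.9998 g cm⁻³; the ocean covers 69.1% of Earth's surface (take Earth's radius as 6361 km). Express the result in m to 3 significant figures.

≈ 0.658 m

Korard: 0.38 × 240 Gt = 9.120×10^13 kg; dividing by ρ_w = 0.9998 g cm⁻³ = 999.8 kg m⁻³ gives 9.122×10^10 m³ of water.
Svalard: 0.38 × 6.73×10^14 m³ × (903/999.8) = 2.310×10^14 m³ of water.
Total added water ≈ 2.311×10^14 m³ over 3.51×10^14 m² → Δh = 0.658 m.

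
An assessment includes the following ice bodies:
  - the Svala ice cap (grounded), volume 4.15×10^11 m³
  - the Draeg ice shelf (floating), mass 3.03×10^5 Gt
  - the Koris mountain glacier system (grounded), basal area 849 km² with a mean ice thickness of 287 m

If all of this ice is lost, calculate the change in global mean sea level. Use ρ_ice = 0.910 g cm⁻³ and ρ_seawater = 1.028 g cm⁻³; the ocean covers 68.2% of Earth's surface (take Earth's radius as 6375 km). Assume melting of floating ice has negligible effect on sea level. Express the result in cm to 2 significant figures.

Svala: 4.15×10^11 m³ × (910/1028) = 3.674×10^11 m³ of water.
The Draeg ice shelf is floating and already displaces its own weight of water, so its melt adds essentially nothing to sea level.
Koris: ice volume = 849 km² × 287 m = 243.7 km³; 243.7 × (910/1028) = 215.7 km³ of water.
Total added water ≈ 5.831×10^11 m³ over 3.48×10^14 m² → Δh = 1.67×10^-3 m = 0.17 cm.

≈ 0.17 cm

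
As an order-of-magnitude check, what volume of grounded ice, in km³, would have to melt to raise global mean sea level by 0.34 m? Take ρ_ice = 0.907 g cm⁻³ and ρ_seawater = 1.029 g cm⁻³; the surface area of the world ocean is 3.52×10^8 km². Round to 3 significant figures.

≈ 1.36×10^5 km³

Required water volume = Δh × A = 0.34 m × 3.52×10^14 m² = 1.197×10^14 m³ = 1.197×10^5 km³.
Ice volume = water volume × ρ_w/ρ_ice = 1.197×10^5 × 1029/907 = 1.36×10^5 km³.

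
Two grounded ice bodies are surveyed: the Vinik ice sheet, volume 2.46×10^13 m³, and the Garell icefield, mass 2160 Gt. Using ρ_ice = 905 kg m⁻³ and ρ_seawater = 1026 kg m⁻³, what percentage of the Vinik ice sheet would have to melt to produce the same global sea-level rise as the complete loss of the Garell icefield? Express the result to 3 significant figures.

≈ 9.70 %

Equal sea-level rise means equal mass of meltwater, i.e. equal mass of ice lost.
Ice mass of Garell: 2.160×10^15 kg; ice mass of Vinik: 2.226×10^16 kg.
Fraction required = 2.160×10^15 / 2.226×10^16 = 0.0970 → 9.70 %.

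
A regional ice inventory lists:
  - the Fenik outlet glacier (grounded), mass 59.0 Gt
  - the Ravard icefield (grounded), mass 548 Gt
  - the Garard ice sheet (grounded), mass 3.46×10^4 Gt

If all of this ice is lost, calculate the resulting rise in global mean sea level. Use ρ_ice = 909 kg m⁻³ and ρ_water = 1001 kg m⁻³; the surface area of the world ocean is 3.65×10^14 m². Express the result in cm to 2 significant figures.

≈ 9.6 cm

Fenik: 59.0 Gt = 5.900×10^13 kg; dividing by ρ_w = 1001 kg m⁻³ gives 5.894×10^10 m³ of water.
Ravard: 548 Gt = 5.480×10^14 kg; dividing by ρ_w = 1001 kg m⁻³ gives 5.475×10^11 m³ of water.
Garard: 3.46×10^4 Gt = 3.460×10^16 kg; dividing by ρ_w = 1001 kg m⁻³ gives 3.457×10^13 m³ of water.
Total added water ≈ 3.517×10^13 m³ over 3.65×10^14 m² → Δh = 0.0964 m = 9.6 cm.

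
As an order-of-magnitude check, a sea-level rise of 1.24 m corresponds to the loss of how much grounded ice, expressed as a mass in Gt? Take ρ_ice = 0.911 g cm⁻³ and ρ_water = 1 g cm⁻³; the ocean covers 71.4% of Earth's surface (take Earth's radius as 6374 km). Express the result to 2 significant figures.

≈ 4.5×10^5 Gt

Required water volume = Δh × A = 1.24 m × 3.65×10^14 m² = 4.520×10^14 m³.
ρ_w = 1 g cm⁻³ = 1000 kg m⁻³, so the mass of water = 4.520×10^14 m³ × 1000 kg m⁻³ = 4.520×10^17 kg = 4.5×10^5 Gt (and the same mass of ice, by conservation).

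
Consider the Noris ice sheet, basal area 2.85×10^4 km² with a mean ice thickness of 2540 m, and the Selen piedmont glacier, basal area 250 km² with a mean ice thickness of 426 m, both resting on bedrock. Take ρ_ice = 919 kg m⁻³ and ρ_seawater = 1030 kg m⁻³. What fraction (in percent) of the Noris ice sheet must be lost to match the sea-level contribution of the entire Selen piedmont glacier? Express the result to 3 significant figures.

Equal sea-level rise means equal mass of meltwater, i.e. equal mass of ice lost.
Ice mass of Selen: 9.787×10^13 kg; ice mass of Noris: 6.653×10^16 kg.
Fraction required = 9.787×10^13 / 6.653×10^16 = 1.47×10^-3 → 0.147 %.

≈ 0.147 %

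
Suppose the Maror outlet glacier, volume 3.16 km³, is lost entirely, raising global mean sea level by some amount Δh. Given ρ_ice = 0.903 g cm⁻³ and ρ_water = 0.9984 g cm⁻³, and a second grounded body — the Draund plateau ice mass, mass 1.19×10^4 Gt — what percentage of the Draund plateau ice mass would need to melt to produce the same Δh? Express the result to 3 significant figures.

≈ 0.0240 %

Equal sea-level rise means equal mass of meltwater, i.e. equal mass of ice lost.
Ice mass of Maror: 2.853×10^12 kg; ice mass of Draund: 1.190×10^16 kg.
Fraction required = 2.853×10^12 / 1.190×10^16 = 2.40×10^-4 → 0.0240 %.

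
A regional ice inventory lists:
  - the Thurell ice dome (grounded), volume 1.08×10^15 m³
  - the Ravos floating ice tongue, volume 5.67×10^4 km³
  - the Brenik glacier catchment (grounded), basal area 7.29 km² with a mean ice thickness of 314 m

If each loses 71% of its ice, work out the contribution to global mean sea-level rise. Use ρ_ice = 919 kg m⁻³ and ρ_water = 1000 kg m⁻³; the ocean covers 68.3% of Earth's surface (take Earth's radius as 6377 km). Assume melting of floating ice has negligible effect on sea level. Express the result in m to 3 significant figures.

≈ 2.02 m

Thurell: 0.71 × 1.08×10^15 m³ × (919/1000) = 7.047×10^14 m³ of water.
The Ravos floating ice tongue is floating and already displaces its own weight of water, so its melt adds essentially nothing to sea level.
Brenik: ice volume = 7.29 km² × 314 m = 2.289 km³; 0.71 × 2.289 × (919/1000) = 1.494 km³ of water.
Total added water ≈ 7.047×10^14 m³ over 3.49×10^14 m² → Δh = 2.02 m.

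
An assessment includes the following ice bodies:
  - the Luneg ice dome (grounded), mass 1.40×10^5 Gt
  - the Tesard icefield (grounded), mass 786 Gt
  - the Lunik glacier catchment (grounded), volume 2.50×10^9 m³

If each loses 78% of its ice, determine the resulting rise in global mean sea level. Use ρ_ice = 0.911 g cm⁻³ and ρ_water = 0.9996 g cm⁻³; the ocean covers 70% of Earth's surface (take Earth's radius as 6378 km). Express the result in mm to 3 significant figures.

≈ 307 mm

Luneg: 0.78 × 1.40×10^5 Gt = 1.092×10^17 kg; dividing by ρ_w = 0.9996 g cm⁻³ = 999.6 kg m⁻³ gives 1.092×10^14 m³ of water.
Tesard: 0.78 × 786 Gt = 6.131×10^14 kg; dividing by ρ_w = 999.6 kg m⁻³ gives 6.133×10^11 m³ of water.
Lunik: 0.78 × 2.50×10^9 m³ × (911/999.6) = 1.777×10^9 m³ of water.
Total added water ≈ 1.099×10^14 m³ over 3.58×10^14 m² → Δh = 0.307 m = 307 mm.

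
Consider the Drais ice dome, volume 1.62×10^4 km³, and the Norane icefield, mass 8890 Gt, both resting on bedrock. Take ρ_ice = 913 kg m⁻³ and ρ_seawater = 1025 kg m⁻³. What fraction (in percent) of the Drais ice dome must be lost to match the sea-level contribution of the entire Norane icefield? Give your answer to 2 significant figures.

Equal sea-level rise means equal mass of meltwater, i.e. equal mass of ice lost.
Ice mass of Norane: 8.890×10^15 kg; ice mass of Drais: 1.479×10^16 kg.
Fraction required = 8.890×10^15 / 1.479×10^16 = 0.601 → 60 %.

≈ 60 %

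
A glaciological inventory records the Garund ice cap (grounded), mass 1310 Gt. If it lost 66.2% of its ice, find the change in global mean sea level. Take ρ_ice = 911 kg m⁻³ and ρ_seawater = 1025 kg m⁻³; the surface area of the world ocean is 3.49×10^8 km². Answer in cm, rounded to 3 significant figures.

≈ 0.242 cm

Garund: 0.662 × 1310 Gt = 8.672×10^14 kg; dividing by ρ_w = 1025 kg m⁻³ gives 8.461×10^11 m³ of water.
Spread over 3.49×10^14 m² of ocean, Δh = 8.461×10^11 / 3.49×10^14 = 2.42×10^-3 m = 0.242 cm.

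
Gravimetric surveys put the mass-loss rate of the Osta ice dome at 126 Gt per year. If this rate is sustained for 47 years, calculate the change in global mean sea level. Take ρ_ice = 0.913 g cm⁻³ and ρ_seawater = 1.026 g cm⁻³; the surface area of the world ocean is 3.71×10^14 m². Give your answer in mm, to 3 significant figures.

≈ 15.6 mm

Total mass lost = 126 Gt/yr × 47 yr = 5922 Gt = 5.922×10^15 kg.
ρ_w = 1.026 g cm⁻³ = 1026 kg m⁻³, so water volume = 5.922×10^15 / 1026 = 5.772×10^12 m³.
Δh = 5.772×10^12 / 3.71×10^14 = 0.0156 m = 15.6 mm.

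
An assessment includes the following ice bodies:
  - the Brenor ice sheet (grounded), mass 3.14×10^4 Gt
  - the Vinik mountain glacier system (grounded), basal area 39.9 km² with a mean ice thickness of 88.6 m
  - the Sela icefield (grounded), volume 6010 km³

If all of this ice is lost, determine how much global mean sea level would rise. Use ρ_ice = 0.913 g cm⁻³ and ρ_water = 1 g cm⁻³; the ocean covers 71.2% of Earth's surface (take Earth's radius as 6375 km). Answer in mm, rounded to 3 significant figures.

Brenor: 3.14×10^4 Gt = 3.140×10^16 kg; dividing by ρ_w = 1 g cm⁻³ = 1000 kg m⁻³ gives 3.140×10^13 m³ of water.
Vinik: ice volume = 39.9 km² × 88.6 m = 3.535 km³; 3.535 × (913/1000) = 3.228 km³ of water.
Sela: 6010 km³ × (913/1000) = 5487 km³ of water.
Total added water ≈ 3.689×10^13 m³ over 3.64×10^14 m² → Δh = 0.101 m = 101 mm.

≈ 101 mm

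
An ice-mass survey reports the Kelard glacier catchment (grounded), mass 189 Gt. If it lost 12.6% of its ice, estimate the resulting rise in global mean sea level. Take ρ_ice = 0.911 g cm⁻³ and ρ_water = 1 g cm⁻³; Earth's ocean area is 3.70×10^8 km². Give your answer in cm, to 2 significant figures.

≈ 6.4×10^-3 cm

Kelard: 0.126 × 189 Gt = 2.381×10^13 kg; dividing by ρ_w = 1 g cm⁻³ = 1000 kg m⁻³ gives 2.381×10^10 m³ of water.
Spread over 3.70×10^14 m² of ocean, Δh = 2.381×10^10 / 3.70×10^14 = 6.44×10^-5 m = 6.4×10^-3 cm.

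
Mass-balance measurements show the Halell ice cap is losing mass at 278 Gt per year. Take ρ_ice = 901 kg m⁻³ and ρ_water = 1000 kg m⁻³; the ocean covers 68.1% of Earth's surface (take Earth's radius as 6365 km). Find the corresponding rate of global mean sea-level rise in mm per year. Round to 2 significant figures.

ρ_w = 1000 kg m⁻³. Annual water volume added = 278 Gt / ρ_w = 2.780×10^14 kg / 1000 kg m⁻³ = 2.780×10^11 m³.
Δh per year = 2.780×10^11 / 3.47×10^14 = 8.02×10^-4 m = 0.80 mm.

≈ 0.80 mm/yr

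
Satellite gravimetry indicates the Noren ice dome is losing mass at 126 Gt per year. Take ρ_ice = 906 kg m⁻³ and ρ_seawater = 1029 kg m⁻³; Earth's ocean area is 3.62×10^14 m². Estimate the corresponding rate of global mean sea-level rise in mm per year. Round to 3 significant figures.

ρ_w = 1029 kg m⁻³. Annual water volume added = 126 Gt / ρ_w = 1.260×10^14 kg / 1029 kg m⁻³ = 1.224×10^11 m³.
Δh per year = 1.224×10^11 / 3.62×10^14 = 3.38×10^-4 m = 0.338 mm.

≈ 0.338 mm/yr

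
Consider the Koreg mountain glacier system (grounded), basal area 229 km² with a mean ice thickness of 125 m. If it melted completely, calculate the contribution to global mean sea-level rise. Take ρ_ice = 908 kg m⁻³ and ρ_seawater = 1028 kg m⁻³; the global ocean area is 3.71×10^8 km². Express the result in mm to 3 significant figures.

Koreg: ice volume = 229 km² × 125 m = 28.62 km³; 28.62 × (908/1028) = 25.28 km³ of water.
Spread over 3.71×10^14 m² of ocean, Δh = 2.528×10^10 / 3.71×10^14 = 6.81×10^-5 m = 0.0681 mm.

≈ 0.0681 mm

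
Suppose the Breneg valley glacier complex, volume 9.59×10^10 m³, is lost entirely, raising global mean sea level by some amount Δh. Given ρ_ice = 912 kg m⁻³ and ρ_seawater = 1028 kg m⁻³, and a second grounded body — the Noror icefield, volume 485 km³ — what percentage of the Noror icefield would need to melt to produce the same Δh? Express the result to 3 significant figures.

Equal sea-level rise means equal mass of meltwater, i.e. equal mass of ice lost.
Ice mass of Breneg: 8.746×10^13 kg; ice mass of Noror: 4.423×10^14 kg.
Fraction required = 8.746×10^13 / 4.423×10^14 = 0.198 → 19.8 %.

≈ 19.8 %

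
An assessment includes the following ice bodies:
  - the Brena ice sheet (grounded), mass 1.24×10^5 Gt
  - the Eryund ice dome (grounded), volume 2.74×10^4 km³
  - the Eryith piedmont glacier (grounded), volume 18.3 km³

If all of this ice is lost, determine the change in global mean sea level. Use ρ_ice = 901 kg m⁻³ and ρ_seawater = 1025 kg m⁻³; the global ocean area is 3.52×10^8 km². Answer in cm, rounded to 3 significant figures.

Brena: 1.24×10^5 Gt = 1.240×10^17 kg; dividing by ρ_w = 1025 kg m⁻³ gives 1.210×10^14 m³ of water.
Eryund: 2.74×10^4 km³ × (901/1025) = 2.409×10^4 km³ of water.
Eryith: 18.3 km³ × (901/1025) = 16.09 km³ of water.
Total added water ≈ 1.451×10^14 m³ over 3.52×10^14 m² → Δh = 0.412 m = 41.2 cm.

≈ 41.2 cm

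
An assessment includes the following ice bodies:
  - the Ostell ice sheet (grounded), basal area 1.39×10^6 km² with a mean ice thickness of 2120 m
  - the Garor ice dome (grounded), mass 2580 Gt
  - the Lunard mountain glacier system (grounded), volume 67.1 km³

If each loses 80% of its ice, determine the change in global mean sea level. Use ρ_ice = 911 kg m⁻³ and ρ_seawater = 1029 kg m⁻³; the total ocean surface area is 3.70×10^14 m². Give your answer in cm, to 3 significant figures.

Ostell: ice volume = 1.39×10^6 km² × 2120 m = 2.947×10^6 km³; 0.8 × 2.947×10^6 × (911/1029) = 2.087×10^6 km³ of water.
Garor: 0.8 × 2580 Gt = 2.064×10^15 kg; dividing by ρ_w = 1029 kg m⁻³ gives 2.006×10^12 m³ of water.
Lunard: 0.8 × 67.1 km³ × (911/1029) = 47.52 km³ of water.
Total added water ≈ 2.089×10^15 m³ over 3.70×10^14 m² → Δh = 5.65 m = 565 cm.

≈ 565 cm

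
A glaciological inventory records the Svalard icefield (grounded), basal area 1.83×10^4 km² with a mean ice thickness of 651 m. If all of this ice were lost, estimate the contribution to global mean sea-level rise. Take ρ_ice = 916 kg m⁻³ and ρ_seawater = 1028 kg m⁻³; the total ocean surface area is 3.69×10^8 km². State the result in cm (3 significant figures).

Svalard: ice volume = 1.83×10^4 km² × 651 m = 1.191×10^4 km³; 1.191×10^4 × (916/1028) = 1.062×10^4 km³ of water.
Spread over 3.69×10^14 m² of ocean, Δh = 1.062×10^13 / 3.69×10^14 = 0.0288 m = 2.88 cm.

≈ 2.88 cm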